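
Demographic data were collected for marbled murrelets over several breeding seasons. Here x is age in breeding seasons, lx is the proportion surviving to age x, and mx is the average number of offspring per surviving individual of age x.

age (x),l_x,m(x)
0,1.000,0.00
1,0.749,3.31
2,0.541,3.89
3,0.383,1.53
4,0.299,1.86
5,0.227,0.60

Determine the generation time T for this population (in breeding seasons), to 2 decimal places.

1.94

lx·mx: 0, 2.47919, 2.10449, 0.58599, 0.55614, 0.1362 → R0 = 5.86201
x·lx·mx: 0, 2.47919, 4.20898, 1.75797, 2.22456, 0.681 → Σ = 11.3517
T = 11.3517 / 5.86201 = 1.936486… → 1.94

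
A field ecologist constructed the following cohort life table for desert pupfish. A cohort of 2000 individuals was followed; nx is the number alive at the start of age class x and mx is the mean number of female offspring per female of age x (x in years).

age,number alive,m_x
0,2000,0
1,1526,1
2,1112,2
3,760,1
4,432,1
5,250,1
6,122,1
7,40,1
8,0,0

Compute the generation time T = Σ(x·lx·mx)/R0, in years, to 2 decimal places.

2.29

lx = nx/n0 = nx/2000: 1, 0.763, 0.556, 0.38, 0.216, 0.125, 0.061, 0.02, 0
lx·mx: 0, 0.763, 1.112, 0.38, 0.216, 0.125, 0.061, 0.02, 0 → R0 = 2.677
x·lx·mx: 0, 0.763, 2.224, 1.14, 0.864, 0.625, 0.366, 0.14, 0 → Σ = 6.122
T = 6.122 / 2.677 = 2.286888… → 2.29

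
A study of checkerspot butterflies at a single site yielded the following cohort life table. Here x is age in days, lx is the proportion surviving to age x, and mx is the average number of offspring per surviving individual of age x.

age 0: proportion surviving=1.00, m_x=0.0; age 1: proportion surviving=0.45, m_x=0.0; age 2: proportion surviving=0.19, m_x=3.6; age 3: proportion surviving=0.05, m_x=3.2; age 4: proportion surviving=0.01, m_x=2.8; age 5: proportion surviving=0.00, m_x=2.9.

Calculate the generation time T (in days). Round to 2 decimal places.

lx·mx: 0, 0, 0.684, 0.16, 0.028, 0 → R0 = 0.872
x·lx·mx: 0, 0, 1.368, 0.48, 0.112, 0 → Σ = 1.96
T = 1.96 / 0.872 = 2.247706… → 2.25

2.25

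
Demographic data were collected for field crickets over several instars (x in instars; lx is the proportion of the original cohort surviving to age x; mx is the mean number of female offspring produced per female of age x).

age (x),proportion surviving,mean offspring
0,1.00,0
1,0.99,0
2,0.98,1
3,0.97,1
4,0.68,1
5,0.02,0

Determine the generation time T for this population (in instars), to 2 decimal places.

2.89

lx·mx: 0, 0, 0.98, 0.97, 0.68, 0 → R0 = 2.63
x·lx·mx: 0, 0, 1.96, 2.91, 2.72, 0 → Σ = 7.59
T = 7.59 / 2.63 = 2.885932… → 2.89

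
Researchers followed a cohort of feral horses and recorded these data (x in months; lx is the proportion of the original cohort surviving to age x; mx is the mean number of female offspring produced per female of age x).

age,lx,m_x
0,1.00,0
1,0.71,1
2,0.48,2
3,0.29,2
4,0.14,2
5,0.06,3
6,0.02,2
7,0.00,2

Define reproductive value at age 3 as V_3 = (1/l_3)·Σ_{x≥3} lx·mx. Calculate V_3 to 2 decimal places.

3.72

lx·mx for x ≥ 3: 0.58, 0.28, 0.18, 0.04, 0 → sum = 1.08
V_3 = 1.08 / l_3 = 1.08 / 0.29 = 3.724138… → 3.72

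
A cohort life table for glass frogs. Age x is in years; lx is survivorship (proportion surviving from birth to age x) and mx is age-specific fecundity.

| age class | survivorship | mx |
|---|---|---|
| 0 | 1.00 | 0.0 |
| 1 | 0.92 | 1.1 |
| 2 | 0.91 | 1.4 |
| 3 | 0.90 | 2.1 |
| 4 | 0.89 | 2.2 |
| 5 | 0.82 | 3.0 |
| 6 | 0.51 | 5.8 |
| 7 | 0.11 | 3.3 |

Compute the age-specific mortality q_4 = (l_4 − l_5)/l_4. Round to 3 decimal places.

0.079

q_4 = (l_4 − l_5) / l_4 = (0.89 − 0.82) / 0.89
     = 0.07 / 0.89 = 0.078652… → 0.079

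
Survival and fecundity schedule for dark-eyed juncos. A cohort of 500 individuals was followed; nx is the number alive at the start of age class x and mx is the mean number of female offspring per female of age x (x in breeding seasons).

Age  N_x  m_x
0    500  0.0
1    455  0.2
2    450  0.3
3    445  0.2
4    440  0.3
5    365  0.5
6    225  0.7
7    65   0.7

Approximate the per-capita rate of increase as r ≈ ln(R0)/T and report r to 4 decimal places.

lx = nx/n0 = nx/500: 1, 0.91, 0.9, 0.89, 0.88, 0.73, 0.45, 0.13
R0 = Σ lx·mx = 0 + 0.182 + 0.27 + 0.178 + 0.264 + 0.365 + 0.315 + 0.091 = 1.665
Σ x·lx·mx = 6.664; T = 6.664/1.665 = 4.0024…
r ≈ ln(R0)/T = ln(1.665)/4.0024… = 0.12738… → 0.1274

0.1274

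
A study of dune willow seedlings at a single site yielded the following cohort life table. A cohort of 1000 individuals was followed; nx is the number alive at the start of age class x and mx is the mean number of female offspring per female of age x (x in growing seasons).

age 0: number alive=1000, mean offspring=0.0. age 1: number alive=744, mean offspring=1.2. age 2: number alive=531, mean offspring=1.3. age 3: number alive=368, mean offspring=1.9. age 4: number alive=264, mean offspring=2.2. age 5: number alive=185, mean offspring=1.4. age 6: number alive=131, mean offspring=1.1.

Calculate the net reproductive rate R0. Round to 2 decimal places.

lx = nx/n0 = nx/1000: 1, 0.744, 0.531, 0.368, 0.264, 0.185, 0.131
lx·mx by age: 0, 0.8928, 0.6903, 0.6992, 0.5808, 0.259, 0.1441
R0 = Σ lx·mx = 3.2662 → 3.27

3.27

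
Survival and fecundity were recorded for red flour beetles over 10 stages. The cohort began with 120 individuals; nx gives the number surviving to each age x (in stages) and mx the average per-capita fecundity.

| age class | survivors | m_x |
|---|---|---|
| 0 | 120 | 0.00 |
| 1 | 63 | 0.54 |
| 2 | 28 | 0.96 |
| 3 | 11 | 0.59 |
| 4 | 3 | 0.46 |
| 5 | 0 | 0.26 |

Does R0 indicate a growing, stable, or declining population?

lx = nx/n0 = nx/120: 1, 0.525, 0.23333…, 0.09167…, 0.025, 0
R0 = Σ lx·mx = 0 + 0.2835 + 0.224… + 0.054083… + 0.0115 + 0 = 0.573083…
R0 < 1, so the population is declining.

declining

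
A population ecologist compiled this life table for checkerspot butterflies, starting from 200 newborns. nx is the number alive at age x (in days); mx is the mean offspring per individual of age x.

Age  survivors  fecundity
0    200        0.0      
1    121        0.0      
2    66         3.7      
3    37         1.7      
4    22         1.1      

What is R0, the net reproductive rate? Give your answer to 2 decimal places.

lx = nx/n0 = nx/200: 1, 0.605, 0.33, 0.185, 0.11
lx·mx by age: 0, 0, 1.221, 0.3145, 0.121
R0 = Σ lx·mx = 1.6565 → 1.66

1.66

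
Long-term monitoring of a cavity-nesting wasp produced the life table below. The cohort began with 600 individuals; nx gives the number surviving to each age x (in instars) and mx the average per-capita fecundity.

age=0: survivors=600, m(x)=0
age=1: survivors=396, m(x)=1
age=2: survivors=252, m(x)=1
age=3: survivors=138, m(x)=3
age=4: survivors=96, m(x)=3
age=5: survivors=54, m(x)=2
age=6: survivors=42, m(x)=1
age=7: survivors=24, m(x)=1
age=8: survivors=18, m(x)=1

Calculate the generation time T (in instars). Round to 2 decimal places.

2.85

lx = nx/n0 = nx/600: 1, 0.66, 0.42, 0.23, 0.16, 0.09, 0.07, 0.04, 0.03
lx·mx: 0, 0.66, 0.42, 0.69, 0.48, 0.18, 0.07, 0.04, 0.03 → R0 = 2.57
x·lx·mx: 0, 0.66, 0.84, 2.07, 1.92, 0.9, 0.42, 0.28, 0.24 → Σ = 7.33
T = 7.33 / 2.57 = 2.85214… → 2.85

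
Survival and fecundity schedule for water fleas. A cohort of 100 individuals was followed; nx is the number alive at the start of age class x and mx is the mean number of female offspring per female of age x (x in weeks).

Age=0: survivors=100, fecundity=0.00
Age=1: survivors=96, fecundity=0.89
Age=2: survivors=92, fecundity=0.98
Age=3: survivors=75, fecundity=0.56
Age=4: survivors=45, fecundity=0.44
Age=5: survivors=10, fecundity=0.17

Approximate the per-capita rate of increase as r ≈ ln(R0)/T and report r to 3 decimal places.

lx = nx/n0 = nx/100: 1, 0.96, 0.92, 0.75, 0.45, 0.1
R0 = Σ lx·mx = 0 + 0.8544 + 0.9016 + 0.42 + 0.198 + 0.017 = 2.391
Σ x·lx·mx = 4.7946; T = 4.7946/2.391 = 2.00527…
r ≈ ln(R0)/T = ln(2.391)/2.00527… = 0.43471… → 0.435

0.435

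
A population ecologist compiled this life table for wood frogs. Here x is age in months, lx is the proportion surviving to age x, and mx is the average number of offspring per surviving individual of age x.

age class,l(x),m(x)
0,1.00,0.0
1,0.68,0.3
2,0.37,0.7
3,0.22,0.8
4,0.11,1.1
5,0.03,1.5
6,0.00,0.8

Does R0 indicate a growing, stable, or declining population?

declining

R0 = Σ lx·mx = 0 + 0.204 + 0.259 + 0.176 + 0.121 + 0.045 + 0 = 0.805
R0 < 1, so the population is declining.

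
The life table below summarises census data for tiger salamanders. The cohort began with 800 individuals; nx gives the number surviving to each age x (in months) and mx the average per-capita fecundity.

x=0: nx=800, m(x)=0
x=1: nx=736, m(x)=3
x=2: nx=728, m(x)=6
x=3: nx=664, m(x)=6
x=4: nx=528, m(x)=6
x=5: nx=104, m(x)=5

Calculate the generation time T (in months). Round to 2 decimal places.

2.68

lx = nx/n0 = nx/800: 1, 0.92, 0.91, 0.83, 0.66, 0.13
lx·mx: 0, 2.76, 5.46, 4.98, 3.96, 0.65 → R0 = 17.81
x·lx·mx: 0, 2.76, 10.92, 14.94, 15.84, 3.25 → Σ = 47.71
T = 47.71 / 17.81 = 2.678832… → 2.68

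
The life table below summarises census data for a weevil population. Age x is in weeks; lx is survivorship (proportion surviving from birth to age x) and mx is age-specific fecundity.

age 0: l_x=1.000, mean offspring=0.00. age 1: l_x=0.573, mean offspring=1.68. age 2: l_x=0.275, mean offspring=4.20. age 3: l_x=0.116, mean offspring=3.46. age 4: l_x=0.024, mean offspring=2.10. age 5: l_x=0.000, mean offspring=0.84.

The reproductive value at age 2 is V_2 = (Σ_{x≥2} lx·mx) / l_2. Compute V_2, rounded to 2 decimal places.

lx·mx for x ≥ 2: 1.155, 0.40136, 0.0504, 0 → sum = 1.60676
V_2 = 1.60676 / l_2 = 1.60676 / 0.275 = 5.842764… → 5.84

5.84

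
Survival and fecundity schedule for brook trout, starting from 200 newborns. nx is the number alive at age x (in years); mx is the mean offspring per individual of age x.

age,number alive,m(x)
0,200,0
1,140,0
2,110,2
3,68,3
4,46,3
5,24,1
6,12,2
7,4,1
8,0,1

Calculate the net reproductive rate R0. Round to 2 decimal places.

3.07

lx = nx/n0 = nx/200: 1, 0.7, 0.55, 0.34, 0.23, 0.12, 0.06, 0.02, 0
lx·mx by age: 0, 0, 1.1, 1.02, 0.69, 0.12, 0.12, 0.02, 0
R0 = Σ lx·mx = 3.07 → 3.07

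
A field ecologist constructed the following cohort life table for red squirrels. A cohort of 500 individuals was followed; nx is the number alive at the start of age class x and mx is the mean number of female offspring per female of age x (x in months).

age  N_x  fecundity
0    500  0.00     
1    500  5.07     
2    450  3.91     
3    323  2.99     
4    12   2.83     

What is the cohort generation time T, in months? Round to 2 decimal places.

lx = nx/n0 = nx/500: 1, 1, 0.9, 0.646, 0.024
lx·mx: 0, 5.07, 3.519, 1.93154, 0.06792 → R0 = 10.58846
x·lx·mx: 0, 5.07, 7.038, 5.79462, 0.27168 → Σ = 18.1743
T = 18.1743 / 10.58846 = 1.716425… → 1.72

1.72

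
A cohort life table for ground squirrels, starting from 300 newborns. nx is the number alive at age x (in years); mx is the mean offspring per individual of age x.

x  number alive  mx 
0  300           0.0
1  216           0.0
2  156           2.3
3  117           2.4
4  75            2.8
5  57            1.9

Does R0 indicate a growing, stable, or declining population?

growing

lx = nx/n0 = nx/300: 1, 0.72, 0.52, 0.39, 0.25, 0.19
R0 = Σ lx·mx = 0 + 0 + 1.196 + 0.936 + 0.7 + 0.361 = 3.193
R0 > 1, so the population is growing.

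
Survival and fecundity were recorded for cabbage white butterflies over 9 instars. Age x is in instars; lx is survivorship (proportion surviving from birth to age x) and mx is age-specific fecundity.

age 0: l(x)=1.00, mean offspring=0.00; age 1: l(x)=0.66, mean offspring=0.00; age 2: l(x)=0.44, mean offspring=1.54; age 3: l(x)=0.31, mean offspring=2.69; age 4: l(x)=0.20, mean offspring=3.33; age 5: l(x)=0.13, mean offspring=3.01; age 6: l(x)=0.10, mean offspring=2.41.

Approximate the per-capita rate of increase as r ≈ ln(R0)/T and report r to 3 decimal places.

R0 = Σ lx·mx = 0 + 0 + 0.6776 + 0.8339 + 0.666 + 0.3913 + 0.241 = 2.8098
Σ x·lx·mx = 9.9234; T = 9.9234/2.8098 = 3.53171…
r ≈ ln(R0)/T = ln(2.8098)/3.53171… = 0.29252… → 0.293

0.293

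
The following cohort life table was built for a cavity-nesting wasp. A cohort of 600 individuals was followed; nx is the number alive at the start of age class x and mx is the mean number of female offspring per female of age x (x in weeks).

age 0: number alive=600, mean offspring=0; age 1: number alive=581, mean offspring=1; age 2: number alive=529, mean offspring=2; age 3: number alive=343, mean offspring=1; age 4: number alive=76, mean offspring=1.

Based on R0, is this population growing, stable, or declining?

lx = nx/n0 = nx/600: 1, 0.96833…, 0.88167…, 0.57167…, 0.12667…
R0 = Σ lx·mx = 0 + 0.968333… + 1.763333… + 0.571667… + 0.126667… = 3.43…
R0 > 1, so the population is growing.

growing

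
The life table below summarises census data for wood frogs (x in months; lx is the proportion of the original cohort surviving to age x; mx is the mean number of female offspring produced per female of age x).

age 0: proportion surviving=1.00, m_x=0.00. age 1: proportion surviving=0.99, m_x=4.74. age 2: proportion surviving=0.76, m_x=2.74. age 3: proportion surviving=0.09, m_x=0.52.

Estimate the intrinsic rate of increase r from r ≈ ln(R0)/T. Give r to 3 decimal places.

1.456

R0 = Σ lx·mx = 0 + 4.6926 + 2.0824 + 0.0468 = 6.8218
Σ x·lx·mx = 8.9978; T = 8.9978/6.8218 = 1.31898…
r ≈ ln(R0)/T = ln(6.8218)/1.31898… = 1.45577… → 1.456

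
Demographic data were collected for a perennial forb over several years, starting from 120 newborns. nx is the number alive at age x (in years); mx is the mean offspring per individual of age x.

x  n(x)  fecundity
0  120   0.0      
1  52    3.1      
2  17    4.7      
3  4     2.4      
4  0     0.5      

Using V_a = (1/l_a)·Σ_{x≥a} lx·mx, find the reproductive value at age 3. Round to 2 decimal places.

2.40

lx = nx/n0 = nx/120: 1, 0.43333…, 0.14167…, 0.03333…, 0
lx·mx for x ≥ 3: 0.08…, 0 → sum = 0.08…
V_3 = 0.08… / l_3 = 0.08… / 0.033333… = 2.4… → 2.40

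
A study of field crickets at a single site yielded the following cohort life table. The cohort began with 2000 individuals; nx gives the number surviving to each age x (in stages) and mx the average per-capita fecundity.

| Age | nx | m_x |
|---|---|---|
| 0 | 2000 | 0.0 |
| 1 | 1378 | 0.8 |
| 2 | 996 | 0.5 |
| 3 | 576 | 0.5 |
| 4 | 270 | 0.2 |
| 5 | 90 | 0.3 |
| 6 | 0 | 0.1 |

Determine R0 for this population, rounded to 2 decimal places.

lx = nx/n0 = nx/2000: 1, 0.689, 0.498, 0.288, 0.135, 0.045, 0
lx·mx by age: 0, 0.5512, 0.249, 0.144, 0.027, 0.0135, 0
R0 = Σ lx·mx = 0.9847 → 0.98

0.98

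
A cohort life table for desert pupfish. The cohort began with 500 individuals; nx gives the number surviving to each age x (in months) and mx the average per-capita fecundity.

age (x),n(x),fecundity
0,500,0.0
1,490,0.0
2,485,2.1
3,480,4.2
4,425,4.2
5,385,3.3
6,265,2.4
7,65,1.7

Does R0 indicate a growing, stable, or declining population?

growing

lx = nx/n0 = nx/500: 1, 0.98, 0.97, 0.96, 0.85, 0.77, 0.53, 0.13
R0 = Σ lx·mx = 0 + 0 + 2.037 + 4.032 + 3.57 + 2.541 + 1.272 + 0.221 = 13.673
R0 > 1, so the population is growing.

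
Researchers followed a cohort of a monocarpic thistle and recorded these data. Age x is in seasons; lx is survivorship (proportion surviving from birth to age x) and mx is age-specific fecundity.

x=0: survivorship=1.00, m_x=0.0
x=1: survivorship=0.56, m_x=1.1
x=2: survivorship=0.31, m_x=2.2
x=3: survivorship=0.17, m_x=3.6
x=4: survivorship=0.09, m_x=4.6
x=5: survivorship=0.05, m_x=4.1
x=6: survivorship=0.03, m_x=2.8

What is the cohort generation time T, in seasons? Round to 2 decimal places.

2.68

lx·mx: 0, 0.616, 0.682, 0.612, 0.414, 0.205, 0.084 → R0 = 2.613
x·lx·mx: 0, 0.616, 1.364, 1.836, 1.656, 1.025, 0.504 → Σ = 7.001
T = 7.001 / 2.613 = 2.679296… → 2.68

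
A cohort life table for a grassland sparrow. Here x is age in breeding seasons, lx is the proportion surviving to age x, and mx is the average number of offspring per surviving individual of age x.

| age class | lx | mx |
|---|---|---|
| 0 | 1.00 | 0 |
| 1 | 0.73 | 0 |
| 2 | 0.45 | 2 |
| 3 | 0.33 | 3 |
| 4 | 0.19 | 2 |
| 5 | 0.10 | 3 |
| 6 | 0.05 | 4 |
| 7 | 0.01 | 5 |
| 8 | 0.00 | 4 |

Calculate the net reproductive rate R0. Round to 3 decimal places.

2.820

lx·mx by age: 0, 0, 0.9, 0.99, 0.38, 0.3, 0.2, 0.05, 0
R0 = Σ lx·mx = 2.82 → 2.820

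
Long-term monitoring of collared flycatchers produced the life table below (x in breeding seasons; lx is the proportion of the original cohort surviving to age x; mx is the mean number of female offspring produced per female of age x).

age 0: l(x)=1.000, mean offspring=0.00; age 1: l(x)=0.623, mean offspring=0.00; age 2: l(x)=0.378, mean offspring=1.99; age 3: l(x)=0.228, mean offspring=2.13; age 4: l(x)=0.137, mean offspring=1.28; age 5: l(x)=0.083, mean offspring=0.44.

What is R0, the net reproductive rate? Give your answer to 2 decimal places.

1.45

lx·mx by age: 0, 0, 0.75222, 0.48564, 0.17536, 0.03652
R0 = Σ lx·mx = 1.44974 → 1.45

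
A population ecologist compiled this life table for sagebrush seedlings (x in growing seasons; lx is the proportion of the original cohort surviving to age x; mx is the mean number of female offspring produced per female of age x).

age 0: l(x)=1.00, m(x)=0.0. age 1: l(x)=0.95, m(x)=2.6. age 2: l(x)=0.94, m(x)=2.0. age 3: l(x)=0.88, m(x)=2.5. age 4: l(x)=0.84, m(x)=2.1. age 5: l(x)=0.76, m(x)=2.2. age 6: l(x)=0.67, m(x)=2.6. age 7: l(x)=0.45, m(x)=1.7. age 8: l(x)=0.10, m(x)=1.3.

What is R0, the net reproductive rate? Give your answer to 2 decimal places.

lx·mx by age: 0, 2.47, 1.88, 2.2, 1.764, 1.672, 1.742, 0.765, 0.13
R0 = Σ lx·mx = 12.623 → 12.62

12.62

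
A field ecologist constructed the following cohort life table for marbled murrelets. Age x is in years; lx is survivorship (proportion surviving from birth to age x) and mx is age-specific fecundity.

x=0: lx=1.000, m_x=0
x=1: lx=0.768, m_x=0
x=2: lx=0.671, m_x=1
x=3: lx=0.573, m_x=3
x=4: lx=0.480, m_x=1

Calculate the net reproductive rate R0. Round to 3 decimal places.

lx·mx by age: 0, 0, 0.671, 1.719, 0.48
R0 = Σ lx·mx = 2.87 → 2.870

2.870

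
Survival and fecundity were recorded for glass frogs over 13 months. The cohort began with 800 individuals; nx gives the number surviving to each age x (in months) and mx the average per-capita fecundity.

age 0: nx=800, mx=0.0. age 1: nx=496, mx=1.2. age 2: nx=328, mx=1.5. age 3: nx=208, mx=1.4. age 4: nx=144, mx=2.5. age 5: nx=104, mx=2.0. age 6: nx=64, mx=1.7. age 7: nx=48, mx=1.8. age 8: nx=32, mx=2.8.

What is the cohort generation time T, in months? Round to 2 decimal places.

3.10

lx = nx/n0 = nx/800: 1, 0.62, 0.41, 0.26, 0.18, 0.13, 0.08, 0.06, 0.04
lx·mx: 0, 0.744, 0.615, 0.364, 0.45, 0.26, 0.136, 0.108, 0.112 → R0 = 2.789
x·lx·mx: 0, 0.744, 1.23, 1.092, 1.8, 1.3, 0.816, 0.756, 0.896 → Σ = 8.634
T = 8.634 / 2.789 = 3.095733… → 3.10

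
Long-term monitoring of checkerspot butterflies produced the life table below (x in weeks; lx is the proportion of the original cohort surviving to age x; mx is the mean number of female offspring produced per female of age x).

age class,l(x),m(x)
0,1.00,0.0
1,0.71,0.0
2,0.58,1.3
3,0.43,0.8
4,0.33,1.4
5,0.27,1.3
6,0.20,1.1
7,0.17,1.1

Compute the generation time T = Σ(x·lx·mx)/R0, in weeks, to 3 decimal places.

lx·mx: 0, 0, 0.754, 0.344, 0.462, 0.351, 0.22, 0.187 → R0 = 2.318
x·lx·mx: 0, 0, 1.508, 1.032, 1.848, 1.755, 1.32, 1.309 → Σ = 8.772
T = 8.772 / 2.318 = 3.784297… → 3.784

3.784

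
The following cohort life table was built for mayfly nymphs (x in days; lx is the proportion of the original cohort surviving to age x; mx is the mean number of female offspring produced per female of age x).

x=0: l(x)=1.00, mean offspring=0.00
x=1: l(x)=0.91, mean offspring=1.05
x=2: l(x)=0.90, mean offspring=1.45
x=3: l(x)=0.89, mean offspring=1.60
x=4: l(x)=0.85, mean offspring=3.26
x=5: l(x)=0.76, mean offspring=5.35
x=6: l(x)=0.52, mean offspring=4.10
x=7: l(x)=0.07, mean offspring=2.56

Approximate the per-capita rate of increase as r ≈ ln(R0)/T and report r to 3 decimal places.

0.614

R0 = Σ lx·mx = 0 + 0.9555 + 1.305 + 1.424 + 2.771 + 4.066 + 2.132 + 0.1792 = 12.8327
Σ x·lx·mx = 53.2979; T = 53.2979/12.8327 = 4.15329…
r ≈ ln(R0)/T = ln(12.8327)/4.15329… = 0.61445… → 0.614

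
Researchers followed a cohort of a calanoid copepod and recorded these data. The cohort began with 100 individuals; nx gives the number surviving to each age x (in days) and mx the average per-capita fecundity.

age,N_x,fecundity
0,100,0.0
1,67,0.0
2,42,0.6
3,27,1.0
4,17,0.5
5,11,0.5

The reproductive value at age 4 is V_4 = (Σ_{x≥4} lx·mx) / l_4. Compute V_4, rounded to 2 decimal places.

lx = nx/n0 = nx/100: 1, 0.67, 0.42, 0.27, 0.17, 0.11
lx·mx for x ≥ 4: 0.085, 0.055 → sum = 0.14
V_4 = 0.14 / l_4 = 0.14 / 0.17 = 0.823529… → 0.82

0.82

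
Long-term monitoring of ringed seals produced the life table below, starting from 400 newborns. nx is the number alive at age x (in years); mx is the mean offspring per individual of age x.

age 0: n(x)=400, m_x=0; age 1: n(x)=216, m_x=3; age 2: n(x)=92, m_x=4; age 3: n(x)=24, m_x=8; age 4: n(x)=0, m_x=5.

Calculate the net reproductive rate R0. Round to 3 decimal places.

lx = nx/n0 = nx/400: 1, 0.54, 0.23, 0.06, 0
lx·mx by age: 0, 1.62, 0.92, 0.48, 0
R0 = Σ lx·mx = 3.02 → 3.020

3.020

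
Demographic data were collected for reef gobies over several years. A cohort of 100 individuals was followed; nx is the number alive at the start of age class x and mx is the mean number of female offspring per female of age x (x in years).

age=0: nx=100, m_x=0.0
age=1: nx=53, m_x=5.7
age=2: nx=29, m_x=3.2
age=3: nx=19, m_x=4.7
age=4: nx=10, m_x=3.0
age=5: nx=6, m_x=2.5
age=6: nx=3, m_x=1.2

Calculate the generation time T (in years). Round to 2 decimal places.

lx = nx/n0 = nx/100: 1, 0.53, 0.29, 0.19, 0.1, 0.06, 0.03
lx·mx: 0, 3.021, 0.928, 0.893, 0.3, 0.15, 0.036 → R0 = 5.328
x·lx·mx: 0, 3.021, 1.856, 2.679, 1.2, 0.75, 0.216 → Σ = 9.722
T = 9.722 / 5.328 = 1.8247… → 1.82

1.82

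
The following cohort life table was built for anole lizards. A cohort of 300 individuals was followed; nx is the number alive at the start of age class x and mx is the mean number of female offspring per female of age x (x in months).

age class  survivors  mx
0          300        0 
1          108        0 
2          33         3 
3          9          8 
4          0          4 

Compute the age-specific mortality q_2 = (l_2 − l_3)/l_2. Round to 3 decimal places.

0.727

lx = nx/n0 = nx/300: 1, 0.36, 0.11, 0.03, 0
q_2 = (l_2 − l_3) / l_2 = (0.11 − 0.03) / 0.11
     = 0.08 / 0.11 = 0.727273… → 0.727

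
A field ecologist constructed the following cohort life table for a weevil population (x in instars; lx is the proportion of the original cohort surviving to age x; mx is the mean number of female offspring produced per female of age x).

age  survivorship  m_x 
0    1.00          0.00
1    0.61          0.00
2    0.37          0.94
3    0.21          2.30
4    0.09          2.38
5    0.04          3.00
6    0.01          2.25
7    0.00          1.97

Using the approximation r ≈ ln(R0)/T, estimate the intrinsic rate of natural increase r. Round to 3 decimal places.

0.055

R0 = Σ lx·mx = 0 + 0 + 0.3478 + 0.483 + 0.2142 + 0.12 + 0.0225 + 0 = 1.1875
Σ x·lx·mx = 3.7364; T = 3.7364/1.1875 = 3.14644…
r ≈ ln(R0)/T = ln(1.1875)/3.14644… = 0.05462… → 0.055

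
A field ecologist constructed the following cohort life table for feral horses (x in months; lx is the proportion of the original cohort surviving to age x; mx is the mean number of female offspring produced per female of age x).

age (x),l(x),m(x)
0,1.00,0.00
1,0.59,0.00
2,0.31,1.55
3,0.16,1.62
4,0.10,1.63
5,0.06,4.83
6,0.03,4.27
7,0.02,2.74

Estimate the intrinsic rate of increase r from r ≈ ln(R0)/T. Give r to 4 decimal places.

R0 = Σ lx·mx = 0 + 0 + 0.4805 + 0.2592 + 0.163 + 0.2898 + 0.1281 + 0.0548 = 1.3754
Σ x·lx·mx = 4.9918; T = 4.9918/1.3754 = 3.62934…
r ≈ ln(R0)/T = ln(1.3754)/3.62934… = 0.087824… → 0.0878

0.0878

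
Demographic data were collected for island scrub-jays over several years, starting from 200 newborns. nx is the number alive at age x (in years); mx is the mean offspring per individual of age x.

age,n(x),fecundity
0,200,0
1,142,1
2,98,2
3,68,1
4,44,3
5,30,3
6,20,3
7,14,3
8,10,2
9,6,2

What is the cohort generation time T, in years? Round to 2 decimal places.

3.46

lx = nx/n0 = nx/200: 1, 0.71, 0.49, 0.34, 0.22, 0.15, 0.1, 0.07, 0.05, 0.03
lx·mx: 0, 0.71, 0.98, 0.34, 0.66, 0.45, 0.3, 0.21, 0.1, 0.06 → R0 = 3.81
x·lx·mx: 0, 0.71, 1.96, 1.02, 2.64, 2.25, 1.8, 1.47, 0.8, 0.54 → Σ = 13.19
T = 13.19 / 3.81 = 3.461942… → 3.46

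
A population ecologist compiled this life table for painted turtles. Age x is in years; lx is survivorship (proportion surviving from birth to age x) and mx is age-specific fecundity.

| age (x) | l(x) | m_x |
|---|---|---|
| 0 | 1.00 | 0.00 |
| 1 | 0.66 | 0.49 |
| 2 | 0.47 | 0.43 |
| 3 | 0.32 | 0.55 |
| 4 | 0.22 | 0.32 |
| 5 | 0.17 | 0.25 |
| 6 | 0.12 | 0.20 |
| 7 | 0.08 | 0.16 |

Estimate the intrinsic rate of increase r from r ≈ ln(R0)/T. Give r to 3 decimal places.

R0 = Σ lx·mx = 0 + 0.3234 + 0.2021 + 0.176 + 0.0704 + 0.0425 + 0.024 + 0.0128 = 0.8512
Σ x·lx·mx = 1.9833; T = 1.9833/0.8512 = 2.33…
r ≈ ln(R0)/T = ln(0.8512)/2.33… = -0.06914… → -0.069

-0.069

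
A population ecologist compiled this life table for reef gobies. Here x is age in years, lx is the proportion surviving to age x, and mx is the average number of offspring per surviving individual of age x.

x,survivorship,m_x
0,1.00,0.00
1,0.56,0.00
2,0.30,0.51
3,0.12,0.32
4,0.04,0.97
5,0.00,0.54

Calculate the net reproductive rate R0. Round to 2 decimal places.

0.23

lx·mx by age: 0, 0, 0.153, 0.0384, 0.0388, 0
R0 = Σ lx·mx = 0.2302 → 0.23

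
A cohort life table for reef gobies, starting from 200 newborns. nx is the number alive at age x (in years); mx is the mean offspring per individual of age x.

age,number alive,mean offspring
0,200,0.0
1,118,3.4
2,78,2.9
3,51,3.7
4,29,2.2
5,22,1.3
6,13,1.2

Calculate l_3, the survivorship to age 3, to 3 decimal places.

0.255

l_3 = n_3/n_0 = 51/200 = 0.255 → 0.255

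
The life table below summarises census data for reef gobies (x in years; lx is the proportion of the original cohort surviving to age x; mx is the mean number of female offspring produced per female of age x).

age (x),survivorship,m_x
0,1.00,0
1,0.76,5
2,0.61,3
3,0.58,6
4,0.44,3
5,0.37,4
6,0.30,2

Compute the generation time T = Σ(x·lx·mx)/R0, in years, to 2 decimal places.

lx·mx: 0, 3.8, 1.83, 3.48, 1.32, 1.48, 0.6 → R0 = 12.51
x·lx·mx: 0, 3.8, 3.66, 10.44, 5.28, 7.4, 3.6 → Σ = 34.18
T = 34.18 / 12.51 = 2.732214… → 2.73

2.73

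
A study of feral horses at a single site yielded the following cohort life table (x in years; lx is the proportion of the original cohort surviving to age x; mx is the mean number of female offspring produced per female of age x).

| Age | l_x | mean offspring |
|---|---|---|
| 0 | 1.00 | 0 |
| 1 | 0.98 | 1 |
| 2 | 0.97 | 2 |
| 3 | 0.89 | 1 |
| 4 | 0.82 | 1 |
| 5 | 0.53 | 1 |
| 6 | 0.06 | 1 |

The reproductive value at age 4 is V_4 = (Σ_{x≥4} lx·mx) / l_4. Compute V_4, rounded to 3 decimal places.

lx·mx for x ≥ 4: 0.82, 0.53, 0.06 → sum = 1.41
V_4 = 1.41 / l_4 = 1.41 / 0.82 = 1.719512… → 1.720

1.720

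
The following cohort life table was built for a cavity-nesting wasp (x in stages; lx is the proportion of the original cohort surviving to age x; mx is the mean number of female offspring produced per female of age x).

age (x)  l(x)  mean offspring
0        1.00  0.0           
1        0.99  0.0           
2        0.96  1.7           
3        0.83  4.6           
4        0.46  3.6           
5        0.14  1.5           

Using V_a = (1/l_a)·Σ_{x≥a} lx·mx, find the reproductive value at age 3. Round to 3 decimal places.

lx·mx for x ≥ 3: 3.818, 1.656, 0.21 → sum = 5.684
V_3 = 5.684 / l_3 = 5.684 / 0.83 = 6.848193… → 6.848

6.848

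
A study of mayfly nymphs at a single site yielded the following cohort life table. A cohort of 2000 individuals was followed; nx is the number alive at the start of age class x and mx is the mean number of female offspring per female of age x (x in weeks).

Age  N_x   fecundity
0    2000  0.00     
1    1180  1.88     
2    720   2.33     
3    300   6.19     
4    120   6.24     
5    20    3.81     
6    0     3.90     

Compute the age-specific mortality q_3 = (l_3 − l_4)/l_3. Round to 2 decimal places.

0.60

lx = nx/n0 = nx/2000: 1, 0.59, 0.36, 0.15, 0.06, 0.01, 0
q_3 = (l_3 − l_4) / l_3 = (0.15 − 0.06) / 0.15
     = 0.09 / 0.15 = 0.6 → 0.60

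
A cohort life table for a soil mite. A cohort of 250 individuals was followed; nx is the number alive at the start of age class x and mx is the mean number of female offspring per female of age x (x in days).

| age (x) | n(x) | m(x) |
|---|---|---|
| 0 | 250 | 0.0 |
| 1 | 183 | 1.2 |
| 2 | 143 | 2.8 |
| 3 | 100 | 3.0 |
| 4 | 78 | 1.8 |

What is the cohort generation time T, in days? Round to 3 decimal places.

2.341

lx = nx/n0 = nx/250: 1, 0.732, 0.572, 0.4, 0.312
lx·mx: 0, 0.8784, 1.6016, 1.2, 0.5616 → R0 = 4.2416
x·lx·mx: 0, 0.8784, 3.2032, 3.6, 2.2464 → Σ = 9.928
T = 9.928 / 4.2416 = 2.340626… → 2.341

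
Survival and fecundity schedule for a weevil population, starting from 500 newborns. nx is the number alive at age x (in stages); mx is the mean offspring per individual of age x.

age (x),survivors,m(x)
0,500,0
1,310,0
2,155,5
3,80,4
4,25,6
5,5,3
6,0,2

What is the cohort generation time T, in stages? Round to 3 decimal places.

2.528

lx = nx/n0 = nx/500: 1, 0.62, 0.31, 0.16, 0.05, 0.01, 0
lx·mx: 0, 0, 1.55, 0.64, 0.3, 0.03, 0 → R0 = 2.52
x·lx·mx: 0, 0, 3.1, 1.92, 1.2, 0.15, 0 → Σ = 6.37
T = 6.37 / 2.52 = 2.527778… → 2.528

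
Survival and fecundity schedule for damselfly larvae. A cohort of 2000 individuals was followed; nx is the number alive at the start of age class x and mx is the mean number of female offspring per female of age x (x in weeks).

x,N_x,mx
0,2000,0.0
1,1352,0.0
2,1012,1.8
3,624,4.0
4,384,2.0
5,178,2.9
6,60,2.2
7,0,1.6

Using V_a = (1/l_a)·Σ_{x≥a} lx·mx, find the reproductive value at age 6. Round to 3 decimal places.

2.200

lx = nx/n0 = nx/2000: 1, 0.676, 0.506, 0.312, 0.192, 0.089, 0.03, 0
lx·mx for x ≥ 6: 0.066, 0 → sum = 0.066
V_6 = 0.066 / l_6 = 0.066 / 0.03 = 2.2 → 2.200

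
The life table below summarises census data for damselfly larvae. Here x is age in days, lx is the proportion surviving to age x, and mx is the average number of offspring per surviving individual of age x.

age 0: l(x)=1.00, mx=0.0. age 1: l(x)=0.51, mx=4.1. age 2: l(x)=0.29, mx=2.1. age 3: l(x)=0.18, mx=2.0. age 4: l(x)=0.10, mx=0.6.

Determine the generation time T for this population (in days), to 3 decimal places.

1.484

lx·mx: 0, 2.091, 0.609, 0.36, 0.06 → R0 = 3.12
x·lx·mx: 0, 2.091, 1.218, 1.08, 0.24 → Σ = 4.629
T = 4.629 / 3.12 = 1.483654… → 1.484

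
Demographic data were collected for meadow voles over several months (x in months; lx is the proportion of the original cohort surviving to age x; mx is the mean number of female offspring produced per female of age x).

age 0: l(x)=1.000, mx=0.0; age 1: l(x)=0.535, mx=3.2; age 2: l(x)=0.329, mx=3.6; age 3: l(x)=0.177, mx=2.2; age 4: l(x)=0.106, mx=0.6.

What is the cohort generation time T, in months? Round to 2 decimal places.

lx·mx: 0, 1.712, 1.1844, 0.3894, 0.0636 → R0 = 3.3494
x·lx·mx: 0, 1.712, 2.3688, 1.1682, 0.2544 → Σ = 5.5034
T = 5.5034 / 3.3494 = 1.6431… → 1.64

1.64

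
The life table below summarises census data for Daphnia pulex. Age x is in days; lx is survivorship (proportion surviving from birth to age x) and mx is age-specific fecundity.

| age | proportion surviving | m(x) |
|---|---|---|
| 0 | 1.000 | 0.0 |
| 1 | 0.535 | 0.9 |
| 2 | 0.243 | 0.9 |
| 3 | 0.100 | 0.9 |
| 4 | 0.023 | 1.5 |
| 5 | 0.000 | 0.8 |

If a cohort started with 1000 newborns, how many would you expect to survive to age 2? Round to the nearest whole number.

243

Expected survivors = N0 · l_2 = 1000 × 0.243 = 243 → 243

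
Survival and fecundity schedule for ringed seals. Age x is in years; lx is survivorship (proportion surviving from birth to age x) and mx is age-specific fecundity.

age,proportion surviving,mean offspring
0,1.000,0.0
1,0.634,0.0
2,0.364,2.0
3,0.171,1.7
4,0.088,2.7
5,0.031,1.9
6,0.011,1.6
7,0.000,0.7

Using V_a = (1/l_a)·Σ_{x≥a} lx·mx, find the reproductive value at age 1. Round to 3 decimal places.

lx·mx for x ≥ 1: 0, 0.728, 0.2907, 0.2376, 0.0589, 0.0176, 0 → sum = 1.3328
V_1 = 1.3328 / l_1 = 1.3328 / 0.634 = 2.102208… → 2.102

2.102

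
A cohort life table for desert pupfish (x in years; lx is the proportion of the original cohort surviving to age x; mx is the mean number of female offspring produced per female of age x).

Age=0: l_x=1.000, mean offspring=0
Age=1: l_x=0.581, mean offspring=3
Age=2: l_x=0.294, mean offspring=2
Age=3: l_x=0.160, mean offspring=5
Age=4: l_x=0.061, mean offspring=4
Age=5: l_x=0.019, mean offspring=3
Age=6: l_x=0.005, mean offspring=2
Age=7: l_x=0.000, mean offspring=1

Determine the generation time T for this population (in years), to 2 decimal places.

lx·mx: 0, 1.743, 0.588, 0.8, 0.244, 0.057, 0.01, 0 → R0 = 3.442
x·lx·mx: 0, 1.743, 1.176, 2.4, 0.976, 0.285, 0.06, 0 → Σ = 6.64
T = 6.64 / 3.442 = 1.929111… → 1.93

1.93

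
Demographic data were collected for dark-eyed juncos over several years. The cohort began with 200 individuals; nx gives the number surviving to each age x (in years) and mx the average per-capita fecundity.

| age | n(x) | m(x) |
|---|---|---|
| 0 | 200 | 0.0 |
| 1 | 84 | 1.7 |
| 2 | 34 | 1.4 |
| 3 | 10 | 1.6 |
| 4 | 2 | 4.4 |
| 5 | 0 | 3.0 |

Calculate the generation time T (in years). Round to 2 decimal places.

lx = nx/n0 = nx/200: 1, 0.42, 0.17, 0.05, 0.01, 0
lx·mx: 0, 0.714, 0.238, 0.08, 0.044, 0 → R0 = 1.076
x·lx·mx: 0, 0.714, 0.476, 0.24, 0.176, 0 → Σ = 1.606
T = 1.606 / 1.076 = 1.492565… → 1.49

1.49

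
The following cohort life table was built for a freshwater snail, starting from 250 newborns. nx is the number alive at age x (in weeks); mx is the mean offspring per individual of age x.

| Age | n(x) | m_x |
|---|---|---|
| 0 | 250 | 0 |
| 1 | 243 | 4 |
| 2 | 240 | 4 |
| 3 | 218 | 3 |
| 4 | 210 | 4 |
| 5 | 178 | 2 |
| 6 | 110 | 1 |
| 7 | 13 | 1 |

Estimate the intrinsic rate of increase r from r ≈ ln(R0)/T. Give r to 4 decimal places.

0.9989

lx = nx/n0 = nx/250: 1, 0.972, 0.96, 0.872, 0.84, 0.712, 0.44, 0.052
R0 = Σ lx·mx = 0 + 3.888 + 3.84 + 2.616 + 3.36 + 1.424 + 0.44 + 0.052 = 15.62
Σ x·lx·mx = 42.98; T = 42.98/15.62 = 2.7516…
r ≈ ln(R0)/T = ln(15.62)/2.7516… = 0.998892… → 0.9989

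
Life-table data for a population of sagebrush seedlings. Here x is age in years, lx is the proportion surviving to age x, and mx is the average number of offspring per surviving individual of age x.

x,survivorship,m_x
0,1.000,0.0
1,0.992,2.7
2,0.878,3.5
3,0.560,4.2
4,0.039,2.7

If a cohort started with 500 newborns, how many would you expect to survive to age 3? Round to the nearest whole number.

Expected survivors = N0 · l_3 = 500 × 0.560 = 280 → 280

280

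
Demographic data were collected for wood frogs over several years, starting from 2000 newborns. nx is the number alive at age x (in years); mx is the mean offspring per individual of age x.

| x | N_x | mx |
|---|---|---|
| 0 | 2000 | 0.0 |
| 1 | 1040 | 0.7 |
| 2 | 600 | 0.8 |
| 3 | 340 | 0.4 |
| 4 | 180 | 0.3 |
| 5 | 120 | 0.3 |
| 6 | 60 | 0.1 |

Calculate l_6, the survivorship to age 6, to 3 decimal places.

l_6 = n_6/n_0 = 60/2000 = 0.03 → 0.030

0.030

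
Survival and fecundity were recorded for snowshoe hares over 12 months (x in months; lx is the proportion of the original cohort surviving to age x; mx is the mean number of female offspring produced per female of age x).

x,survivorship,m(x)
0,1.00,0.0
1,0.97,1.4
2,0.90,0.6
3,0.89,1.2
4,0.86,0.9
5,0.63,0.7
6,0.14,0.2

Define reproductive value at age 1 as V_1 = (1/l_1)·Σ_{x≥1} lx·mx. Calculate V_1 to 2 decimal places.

4.34

lx·mx for x ≥ 1: 1.358, 0.54, 1.068, 0.774, 0.441, 0.028 → sum = 4.209
V_1 = 4.209 / l_1 = 4.209 / 0.97 = 4.339175… → 4.34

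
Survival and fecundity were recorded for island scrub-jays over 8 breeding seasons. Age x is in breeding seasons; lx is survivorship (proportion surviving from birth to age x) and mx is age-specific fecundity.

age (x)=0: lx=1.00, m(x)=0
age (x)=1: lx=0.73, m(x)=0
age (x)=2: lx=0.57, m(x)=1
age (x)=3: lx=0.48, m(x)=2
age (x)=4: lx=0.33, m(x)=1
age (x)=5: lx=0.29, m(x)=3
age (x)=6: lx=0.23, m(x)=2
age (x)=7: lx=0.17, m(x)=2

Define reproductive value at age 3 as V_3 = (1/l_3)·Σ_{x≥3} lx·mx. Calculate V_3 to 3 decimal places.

lx·mx for x ≥ 3: 0.96, 0.33, 0.87, 0.46, 0.34 → sum = 2.96
V_3 = 2.96 / l_3 = 2.96 / 0.48 = 6.166667… → 6.167

6.167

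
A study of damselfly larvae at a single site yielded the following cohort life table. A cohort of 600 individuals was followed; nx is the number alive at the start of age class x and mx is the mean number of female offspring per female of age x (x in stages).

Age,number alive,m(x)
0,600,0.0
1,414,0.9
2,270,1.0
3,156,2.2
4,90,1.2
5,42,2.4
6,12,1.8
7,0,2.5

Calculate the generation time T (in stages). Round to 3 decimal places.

2.473

lx = nx/n0 = nx/600: 1, 0.69, 0.45, 0.26, 0.15, 0.07, 0.02, 0
lx·mx: 0, 0.621, 0.45, 0.572, 0.18, 0.168, 0.036, 0 → R0 = 2.027
x·lx·mx: 0, 0.621, 0.9, 1.716, 0.72, 0.84, 0.216, 0 → Σ = 5.013
T = 5.013 / 2.027 = 2.473113… → 2.473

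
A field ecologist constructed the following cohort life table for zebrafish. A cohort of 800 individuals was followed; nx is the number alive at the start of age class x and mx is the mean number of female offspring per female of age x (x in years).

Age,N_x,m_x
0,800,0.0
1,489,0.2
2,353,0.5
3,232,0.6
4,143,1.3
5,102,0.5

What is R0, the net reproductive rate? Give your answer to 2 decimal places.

lx = nx/n0 = nx/800: 1, 0.61125, 0.44125, 0.29, 0.17875, 0.1275
lx·mx by age: 0, 0.12225, 0.220625, 0.174, 0.232375, 0.06375
R0 = Σ lx·mx = 0.813 → 0.81

0.81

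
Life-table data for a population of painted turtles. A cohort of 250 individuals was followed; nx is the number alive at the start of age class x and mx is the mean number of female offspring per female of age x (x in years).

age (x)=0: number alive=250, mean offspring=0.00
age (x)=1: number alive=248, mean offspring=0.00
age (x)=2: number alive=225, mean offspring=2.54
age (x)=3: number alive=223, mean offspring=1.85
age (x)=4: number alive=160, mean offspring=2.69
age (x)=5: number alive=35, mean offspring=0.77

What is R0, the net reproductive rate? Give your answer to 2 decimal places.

5.77

lx = nx/n0 = nx/250: 1, 0.992, 0.9, 0.892, 0.64, 0.14
lx·mx by age: 0, 0, 2.286, 1.6502, 1.7216, 0.1078
R0 = Σ lx·mx = 5.7656 → 5.77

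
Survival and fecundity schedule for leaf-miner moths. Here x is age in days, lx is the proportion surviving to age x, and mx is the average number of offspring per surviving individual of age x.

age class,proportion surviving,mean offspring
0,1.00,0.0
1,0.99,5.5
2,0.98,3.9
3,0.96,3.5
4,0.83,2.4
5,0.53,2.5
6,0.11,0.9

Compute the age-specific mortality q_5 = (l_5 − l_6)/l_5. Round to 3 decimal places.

0.792

q_5 = (l_5 − l_6) / l_5 = (0.53 − 0.11) / 0.53
     = 0.42 / 0.53 = 0.792453… → 0.792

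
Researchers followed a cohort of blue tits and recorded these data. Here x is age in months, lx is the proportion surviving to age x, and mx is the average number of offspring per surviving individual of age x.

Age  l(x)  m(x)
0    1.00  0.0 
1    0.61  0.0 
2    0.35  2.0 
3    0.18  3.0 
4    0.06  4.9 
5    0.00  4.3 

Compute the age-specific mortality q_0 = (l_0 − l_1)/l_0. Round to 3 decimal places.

q_0 = (l_0 − l_1) / l_0 = (1 − 0.61) / 1
     = 0.39 / 1 = 0.39 → 0.390

0.390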